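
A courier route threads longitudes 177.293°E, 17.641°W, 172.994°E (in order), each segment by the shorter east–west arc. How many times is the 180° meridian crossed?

Leg 1: +177.293° → -17.641°, shortest Δλ = 165.066° (east) — crosses 180°.
Leg 2: -17.641° → +172.994°, shortest Δλ = -169.365° (west) — crosses 180°.
Total crossings: 2.

2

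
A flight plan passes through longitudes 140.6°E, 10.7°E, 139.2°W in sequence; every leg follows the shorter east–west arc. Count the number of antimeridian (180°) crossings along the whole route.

0

Leg 1: +140.6° → +10.7°, shortest Δλ = -129.9° (west) — does not cross 180°.
Leg 2: +10.7° → -139.2°, shortest Δλ = -149.9° (west) — does not cross 180°.
Total crossings: 0.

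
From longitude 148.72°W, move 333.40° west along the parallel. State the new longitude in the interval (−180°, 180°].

Start at -148.72°; shift −333.40° → -482.12°.
-482.12° lies outside (−180°, 180°]; add 360° → -122.12°.

122.12°W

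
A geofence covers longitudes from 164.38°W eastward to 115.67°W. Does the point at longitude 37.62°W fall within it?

Band width going east from -164.38° to -115.67°: ((-115.67 − -164.38) mod 360) = 48.71°.
Offset of -37.62° east of the west edge: ((-37.62 − -164.38) mod 360) = 126.76°.
126.76° > 48.71° ⇒ outside.

No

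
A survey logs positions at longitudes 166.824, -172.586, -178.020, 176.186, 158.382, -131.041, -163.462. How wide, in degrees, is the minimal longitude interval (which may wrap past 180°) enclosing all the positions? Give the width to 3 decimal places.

70.577°

Sort the longitudes: -178.020°, -172.586°, -163.462°, -131.041°, +158.382°, +166.824°, +176.186°.
Eastward gaps between consecutive values (wrapping around): 5.434°, 9.124°, 32.421°, 289.423°, 8.442°, 9.362°, 5.794°.
Largest gap = 289.423° ⇒ minimal covering band is its complement: 360° − 289.423° = 70.577°.
Band runs from +158.382° eastward to -131.041°, crossing the antimeridian.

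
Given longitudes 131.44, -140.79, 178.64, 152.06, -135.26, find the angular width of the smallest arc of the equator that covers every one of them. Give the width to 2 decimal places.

Sort the longitudes: -140.79°, -135.26°, +131.44°, +152.06°, +178.64°.
Eastward gaps between consecutive values (wrapping around): 5.53°, 266.70°, 20.62°, 26.58°, 40.57°.
Largest gap = 266.70° ⇒ minimal covering band is its complement: 360° − 266.70° = 93.30°.
Band runs from +131.44° eastward to -135.26°, crossing the antimeridian.

93.30°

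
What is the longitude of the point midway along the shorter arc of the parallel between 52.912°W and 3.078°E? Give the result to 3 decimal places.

Signed shortest Δλ from -52.912° to +3.078° is +55.990°.
Midpoint longitude = -52.912° + (+55.990°)/2 = -52.912° + 27.995° = -24.917°.

24.917°W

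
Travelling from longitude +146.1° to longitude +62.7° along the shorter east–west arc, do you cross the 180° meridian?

No

Signed shortest Δλ = ((62.7 − 146.1 + 180) mod 360) − 180 = -83.4°.
Going west by 83.4° from +146.1° reaches +62.7° without touching 180°.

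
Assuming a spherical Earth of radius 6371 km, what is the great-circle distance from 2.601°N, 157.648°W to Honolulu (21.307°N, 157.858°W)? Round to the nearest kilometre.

Δλ = -157.858 − -157.648 = -0.210°.
Δφ = 21.307 − 2.601 = 18.706°.
a = sin²(Δφ/2) + cos φ₁ · cos φ₂ · sin²(Δλ/2) = 0.026415.
c = 2·atan2(√a, √(1−a)) = 0.32650 rad → d = 6371·c ≈ 2080.14 km.

2080 km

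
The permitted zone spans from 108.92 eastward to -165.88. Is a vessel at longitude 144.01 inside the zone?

Band width going east from +108.92° to -165.88°: ((-165.88 − 108.92) mod 360) = 85.20°.
Offset of +144.01° east of the west edge: ((144.01 − 108.92) mod 360) = 35.09°.
35.09° ≤ 85.20° ⇒ inside.

Yes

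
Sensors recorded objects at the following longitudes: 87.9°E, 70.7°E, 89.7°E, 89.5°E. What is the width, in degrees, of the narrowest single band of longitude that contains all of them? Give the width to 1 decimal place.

19.0°

Sort the longitudes: +70.7°, +87.9°, +89.5°, +89.7°.
Eastward gaps between consecutive values (wrapping around): 17.2°, 1.6°, 0.2°, 341.0°.
Largest gap = 341.0° ⇒ minimal covering band is its complement: 360° − 341.0° = 19.0°.
Band runs from +70.7° eastward to +89.7°.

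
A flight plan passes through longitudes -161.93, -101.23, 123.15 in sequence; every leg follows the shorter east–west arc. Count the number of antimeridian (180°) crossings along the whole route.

1

Leg 1: -161.93° → -101.23°, shortest Δλ = 60.7° (east) — does not cross 180°.
Leg 2: -101.23° → +123.15°, shortest Δλ = -135.62° (west) — crosses 180°.
Total crossings: 1.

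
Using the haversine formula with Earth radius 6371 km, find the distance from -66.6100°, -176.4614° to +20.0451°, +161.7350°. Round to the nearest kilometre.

Δλ = 161.7350 − -176.4614 = 338.1964°; wrapped into (−180°, 180°]: -21.8036°.
Δφ = 20.0451 − -66.6100 = 86.6551°.
a = sin²(Δφ/2) + cos φ₁ · cos φ₂ · sin²(Δλ/2) = 0.484166.
c = 2·atan2(√a, √(1−a)) = 1.53912 rad → d = 6371·c ≈ 9805.76 km.

9806 km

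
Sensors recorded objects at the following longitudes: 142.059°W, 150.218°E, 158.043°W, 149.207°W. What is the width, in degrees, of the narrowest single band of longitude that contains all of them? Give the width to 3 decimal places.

67.723°

Sort the longitudes: -158.043°, -149.207°, -142.059°, +150.218°.
Eastward gaps between consecutive values (wrapping around): 8.836°, 7.148°, 292.277°, 51.739°.
Largest gap = 292.277° ⇒ minimal covering band is its complement: 360° − 292.277° = 67.723°.
Band runs from +150.218° eastward to -142.059°, crossing the antimeridian.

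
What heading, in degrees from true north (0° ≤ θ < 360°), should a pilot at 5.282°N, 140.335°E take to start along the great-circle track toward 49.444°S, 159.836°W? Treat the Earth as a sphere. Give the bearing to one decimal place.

Δλ = -159.836 − 140.335 = -300.171°; wrapped into (−180°, 180°]: 59.829°.
θ = atan2( sin Δλ · cos φ₂ , cos φ₁ · sin φ₂ − sin φ₁ · cos φ₂ · cos Δλ )
  = atan2(0.56211, -0.78663) = 144.451° → normalised to [0°, 360°): 144.451°.

144.5°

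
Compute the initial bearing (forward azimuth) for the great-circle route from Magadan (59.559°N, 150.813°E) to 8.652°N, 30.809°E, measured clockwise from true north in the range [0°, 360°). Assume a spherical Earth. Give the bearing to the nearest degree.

Δλ = 30.809 − 150.813 = -120.004°.
θ = atan2( sin Δλ · cos φ₂ , cos φ₁ · sin φ₂ − sin φ₁ · cos φ₂ · cos Δλ )
  = atan2(-0.85614, 0.50244) = -59.593° → normalised to [0°, 360°): 300.407°.

300°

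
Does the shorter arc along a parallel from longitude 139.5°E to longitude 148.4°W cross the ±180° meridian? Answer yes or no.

Yes

Naïve |-148.4 − 139.5| = 287.9° > 180°, so the shorter arc goes the other way round — across 180°.
Signed shortest Δλ = ((-148.4 − 139.5 + 180) mod 360) − 180 = 72.1°.
Going east by 72.1° from +139.5° passes through 180° before reaching -148.4°.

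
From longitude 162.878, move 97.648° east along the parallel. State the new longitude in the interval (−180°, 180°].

-99.474°

Start at +162.878°; shift +97.648° → +260.526°.
+260.526° lies outside (−180°, 180°]; subtract 360° → -99.474°.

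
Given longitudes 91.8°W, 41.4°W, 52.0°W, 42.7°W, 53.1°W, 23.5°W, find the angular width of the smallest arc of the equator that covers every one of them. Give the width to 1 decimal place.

68.3°

Sort the longitudes: -91.8°, -53.1°, -52.0°, -42.7°, -41.4°, -23.5°.
Eastward gaps between consecutive values (wrapping around): 38.7°, 1.1°, 9.3°, 1.3°, 17.9°, 291.7°.
Largest gap = 291.7° ⇒ minimal covering band is its complement: 360° − 291.7° = 68.3°.
Band runs from -91.8° eastward to -23.5°.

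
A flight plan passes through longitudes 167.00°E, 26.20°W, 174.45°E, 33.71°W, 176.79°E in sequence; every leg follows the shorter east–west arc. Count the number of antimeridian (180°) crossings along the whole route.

Leg 1: +167.00° → -26.20°, shortest Δλ = 166.8° (east) — crosses 180°.
Leg 2: -26.20° → +174.45°, shortest Δλ = -159.35° (west) — crosses 180°.
Leg 3: +174.45° → -33.71°, shortest Δλ = 151.84° (east) — crosses 180°.
Leg 4: -33.71° → +176.79°, shortest Δλ = -149.5° (west) — crosses 180°.
Total crossings: 4.

4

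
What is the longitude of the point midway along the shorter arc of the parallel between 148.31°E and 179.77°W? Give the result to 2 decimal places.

164.27°E

Signed shortest Δλ from +148.31° to -179.77° is +31.92°.
Midpoint longitude = +148.31° + (+31.92°)/2 = +148.31° + 15.96° = +164.27°.
(The naïve average (+148.31 + -179.77)/2 = -15.73° is on the wrong side of the globe.)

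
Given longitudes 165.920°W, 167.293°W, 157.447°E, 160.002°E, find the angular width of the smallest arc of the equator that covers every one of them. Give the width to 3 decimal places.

Sort the longitudes: -167.293°, -165.920°, +157.447°, +160.002°.
Eastward gaps between consecutive values (wrapping around): 1.373°, 323.367°, 2.555°, 32.705°.
Largest gap = 323.367° ⇒ minimal covering band is its complement: 360° − 323.367° = 36.633°.
Band runs from +157.447° eastward to -165.920°, crossing the antimeridian.

36.633°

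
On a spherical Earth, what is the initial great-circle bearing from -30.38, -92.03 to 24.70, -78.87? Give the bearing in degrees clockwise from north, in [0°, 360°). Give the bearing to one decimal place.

14.4°

Δλ = -78.87 − -92.03 = 13.16°.
θ = atan2( sin Δλ · cos φ₂ , cos φ₁ · sin φ₂ − sin φ₁ · cos φ₂ · cos Δλ )
  = atan2(0.20684, 0.80789) = 14.361° → normalised to [0°, 360°): 14.361°.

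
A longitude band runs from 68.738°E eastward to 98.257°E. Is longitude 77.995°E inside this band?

Yes

Band width going east from +68.738° to +98.257°: ((98.257 − 68.738) mod 360) = 29.519°.
Offset of +77.995° east of the west edge: ((77.995 − 68.738) mod 360) = 9.257°.
9.257° ≤ 29.519° ⇒ inside.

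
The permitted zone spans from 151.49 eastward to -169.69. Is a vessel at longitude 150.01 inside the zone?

No

Band width going east from +151.49° to -169.69°: ((-169.69 − 151.49) mod 360) = 38.82°.
Offset of +150.01° east of the west edge: ((150.01 − 151.49) mod 360) = 358.52°.
358.52° > 38.82° ⇒ outside.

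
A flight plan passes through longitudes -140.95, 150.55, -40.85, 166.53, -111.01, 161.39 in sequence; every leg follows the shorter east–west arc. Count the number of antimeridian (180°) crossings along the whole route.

Leg 1: -140.95° → +150.55°, shortest Δλ = -68.5° (west) — crosses 180°.
Leg 2: +150.55° → -40.85°, shortest Δλ = 168.6° (east) — crosses 180°.
Leg 3: -40.85° → +166.53°, shortest Δλ = -152.62° (west) — crosses 180°.
Leg 4: +166.53° → -111.01°, shortest Δλ = 82.46° (east) — crosses 180°.
Leg 5: -111.01° → +161.39°, shortest Δλ = -87.6° (west) — crosses 180°.
Total crossings: 5.

5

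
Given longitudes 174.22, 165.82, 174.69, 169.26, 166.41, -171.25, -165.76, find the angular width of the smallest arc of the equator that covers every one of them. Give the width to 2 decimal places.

Sort the longitudes: -171.25°, -165.76°, +165.82°, +166.41°, +169.26°, +174.22°, +174.69°.
Eastward gaps between consecutive values (wrapping around): 5.49°, 331.58°, 0.59°, 2.85°, 4.96°, 0.47°, 14.06°.
Largest gap = 331.58° ⇒ minimal covering band is its complement: 360° − 331.58° = 28.42°.
Band runs from +165.82° eastward to -165.76°, crossing the antimeridian.

28.42°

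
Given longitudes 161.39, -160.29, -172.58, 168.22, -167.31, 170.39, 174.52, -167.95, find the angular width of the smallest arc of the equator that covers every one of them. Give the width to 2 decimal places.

Sort the longitudes: -172.58°, -167.95°, -167.31°, -160.29°, +161.39°, +168.22°, +170.39°, +174.52°.
Eastward gaps between consecutive values (wrapping around): 4.63°, 0.64°, 7.02°, 321.68°, 6.83°, 2.17°, 4.13°, 12.90°.
Largest gap = 321.68° ⇒ minimal covering band is its complement: 360° − 321.68° = 38.32°.
Band runs from +161.39° eastward to -160.29°, crossing the antimeridian.

38.32°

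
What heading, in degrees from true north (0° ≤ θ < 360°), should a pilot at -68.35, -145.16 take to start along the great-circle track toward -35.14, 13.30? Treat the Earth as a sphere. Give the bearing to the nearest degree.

Δλ = 13.30 − -145.16 = 158.46°.
θ = atan2( sin Δλ · cos φ₂ , cos φ₁ · sin φ₂ − sin φ₁ · cos φ₂ · cos Δλ )
  = atan2(0.30024, -0.91933) = 161.914° → normalised to [0°, 360°): 161.914°.

162°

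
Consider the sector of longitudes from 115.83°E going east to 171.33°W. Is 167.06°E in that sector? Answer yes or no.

Yes

Band width going east from +115.83° to -171.33°: ((-171.33 − 115.83) mod 360) = 72.84°.
Offset of +167.06° east of the west edge: ((167.06 − 115.83) mod 360) = 51.23°.
51.23° ≤ 72.84° ⇒ inside.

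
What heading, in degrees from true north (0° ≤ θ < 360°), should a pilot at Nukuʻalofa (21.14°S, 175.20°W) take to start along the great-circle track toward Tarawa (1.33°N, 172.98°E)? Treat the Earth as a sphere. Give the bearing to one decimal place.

331.3°

Δλ = 172.98 − -175.20 = 348.18°; wrapped into (−180°, 180°]: -11.82°.
θ = atan2( sin Δλ · cos φ₂ , cos φ₁ · sin φ₂ − sin φ₁ · cos φ₂ · cos Δλ )
  = atan2(-0.20478, 0.37455) = -28.667° → normalised to [0°, 360°): 331.333°.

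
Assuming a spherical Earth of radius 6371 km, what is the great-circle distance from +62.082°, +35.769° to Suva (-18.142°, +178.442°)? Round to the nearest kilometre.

Δλ = 178.442 − 35.769 = 142.673°.
Δφ = -18.142 − 62.082 = -80.224°.
a = sin²(Δφ/2) + cos φ₁ · cos φ₂ · sin²(Δλ/2) = 0.814470.
c = 2·atan2(√a, √(1−a)) = 2.25098 rad → d = 6371·c ≈ 14341.02 km.

14341 km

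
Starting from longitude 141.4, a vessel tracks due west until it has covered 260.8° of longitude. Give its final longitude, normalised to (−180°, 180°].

Start at +141.4°; shift −260.8° → -119.4°.
-119.4° already lies in (−180°, 180°].

-119.4°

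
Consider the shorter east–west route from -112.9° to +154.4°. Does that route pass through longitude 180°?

Naïve |154.4 − -112.9| = 267.3° > 180°, so the shorter arc goes the other way round — across 180°.
Signed shortest Δλ = ((154.4 − -112.9 + 180) mod 360) − 180 = -92.7°.
Going west by 92.7° from -112.9° passes through 180° before reaching +154.4°.

Yes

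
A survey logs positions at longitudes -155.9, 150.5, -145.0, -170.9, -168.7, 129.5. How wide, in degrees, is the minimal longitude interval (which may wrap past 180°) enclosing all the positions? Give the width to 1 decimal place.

85.5°

Sort the longitudes: -170.9°, -168.7°, -155.9°, -145.0°, +129.5°, +150.5°.
Eastward gaps between consecutive values (wrapping around): 2.2°, 12.8°, 10.9°, 274.5°, 21.0°, 38.6°.
Largest gap = 274.5° ⇒ minimal covering band is its complement: 360° − 274.5° = 85.5°.
Band runs from +129.5° eastward to -145.0°, crossing the antimeridian.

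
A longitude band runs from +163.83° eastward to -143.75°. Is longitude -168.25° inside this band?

Band width going east from +163.83° to -143.75°: ((-143.75 − 163.83) mod 360) = 52.42°.
Offset of -168.25° east of the west edge: ((-168.25 − 163.83) mod 360) = 27.92°.
27.92° ≤ 52.42° ⇒ inside.

Yes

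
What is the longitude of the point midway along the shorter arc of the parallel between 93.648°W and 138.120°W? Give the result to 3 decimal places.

Signed shortest Δλ from -93.648° to -138.120° is -44.472°.
Midpoint longitude = -93.648° + (-44.472°)/2 = -93.648° − 22.236° = -115.884°.

115.884°W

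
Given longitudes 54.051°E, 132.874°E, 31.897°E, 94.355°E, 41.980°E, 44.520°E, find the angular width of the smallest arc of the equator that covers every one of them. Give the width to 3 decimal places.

Sort the longitudes: +31.897°, +41.980°, +44.520°, +54.051°, +94.355°, +132.874°.
Eastward gaps between consecutive values (wrapping around): 10.083°, 2.540°, 9.531°, 40.304°, 38.519°, 259.023°.
Largest gap = 259.023° ⇒ minimal covering band is its complement: 360° − 259.023° = 100.977°.
Band runs from +31.897° eastward to +132.874°.

100.977°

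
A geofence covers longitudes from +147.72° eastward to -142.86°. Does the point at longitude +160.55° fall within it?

Yes

Band width going east from +147.72° to -142.86°: ((-142.86 − 147.72) mod 360) = 69.42°.
Offset of +160.55° east of the west edge: ((160.55 − 147.72) mod 360) = 12.83°.
12.83° ≤ 69.42° ⇒ inside.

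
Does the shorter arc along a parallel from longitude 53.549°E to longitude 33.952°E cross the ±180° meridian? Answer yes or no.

No

Signed shortest Δλ = ((33.952 − 53.549 + 180) mod 360) − 180 = -19.597°.
Going west by 19.597° from +53.549° reaches +33.952° without touching 180°.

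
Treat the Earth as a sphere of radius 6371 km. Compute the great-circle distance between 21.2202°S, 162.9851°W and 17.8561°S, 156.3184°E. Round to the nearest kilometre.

Δλ = 156.3184 − -162.9851 = 319.3035°; wrapped into (−180°, 180°]: -40.6965°.
Δφ = -17.8561 − -21.2202 = 3.3641°.
a = sin²(Δφ/2) + cos φ₁ · cos φ₂ · sin²(Δλ/2) = 0.108147.
c = 2·atan2(√a, √(1−a)) = 0.67019 rad → d = 6371·c ≈ 4269.75 km.

4270 km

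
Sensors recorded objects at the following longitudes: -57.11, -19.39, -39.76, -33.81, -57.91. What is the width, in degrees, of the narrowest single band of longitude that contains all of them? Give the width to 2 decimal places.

Sort the longitudes: -57.91°, -57.11°, -39.76°, -33.81°, -19.39°.
Eastward gaps between consecutive values (wrapping around): 0.80°, 17.35°, 5.95°, 14.42°, 321.48°.
Largest gap = 321.48° ⇒ minimal covering band is its complement: 360° − 321.48° = 38.52°.
Band runs from -57.91° eastward to -19.39°.

38.52°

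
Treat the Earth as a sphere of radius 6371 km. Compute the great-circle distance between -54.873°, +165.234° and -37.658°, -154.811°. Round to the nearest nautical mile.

1916 nmi

Δλ = -154.811 − 165.234 = -320.045°; wrapped into (−180°, 180°]: 39.955°.
Δφ = -37.658 − -54.873 = 17.215°.
a = sin²(Δφ/2) + cos φ₁ · cos φ₂ · sin²(Δλ/2) = 0.075570.
c = 2·atan2(√a, √(1−a)) = 0.55697 rad → d = 6371·c ≈ 3548.47 km ≈ 1916.02 nmi.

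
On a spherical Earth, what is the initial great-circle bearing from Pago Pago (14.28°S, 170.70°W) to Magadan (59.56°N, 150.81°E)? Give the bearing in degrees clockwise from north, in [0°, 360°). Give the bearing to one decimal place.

Δλ = 150.81 − -170.70 = 321.51°; wrapped into (−180°, 180°]: -38.49°.
θ = atan2( sin Δλ · cos φ₂ , cos φ₁ · sin φ₂ − sin φ₁ · cos φ₂ · cos Δλ )
  = atan2(-0.31532, 0.93333) = -18.667° → normalised to [0°, 360°): 341.333°.

341.3°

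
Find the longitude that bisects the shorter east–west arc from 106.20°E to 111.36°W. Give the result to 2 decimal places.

Signed shortest Δλ from +106.20° to -111.36° is +142.44°.
Midpoint longitude = +106.20° + (+142.44°)/2 = +106.20° + 71.22° = +177.42°.
(The naïve average (+106.20 + -111.36)/2 = -2.58° is on the wrong side of the globe.)

177.42°E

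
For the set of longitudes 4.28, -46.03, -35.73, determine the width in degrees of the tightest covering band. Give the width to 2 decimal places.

50.31°

Sort the longitudes: -46.03°, -35.73°, +4.28°.
Eastward gaps between consecutive values (wrapping around): 10.30°, 40.01°, 309.69°.
Largest gap = 309.69° ⇒ minimal covering band is its complement: 360° − 309.69° = 50.31°.
Band runs from -46.03° eastward to +4.28°.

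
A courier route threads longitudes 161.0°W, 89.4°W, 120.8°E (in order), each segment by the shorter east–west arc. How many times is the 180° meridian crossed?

Leg 1: -161.0° → -89.4°, shortest Δλ = 71.6° (east) — does not cross 180°.
Leg 2: -89.4° → +120.8°, shortest Δλ = -149.8° (west) — crosses 180°.
Total crossings: 1.

1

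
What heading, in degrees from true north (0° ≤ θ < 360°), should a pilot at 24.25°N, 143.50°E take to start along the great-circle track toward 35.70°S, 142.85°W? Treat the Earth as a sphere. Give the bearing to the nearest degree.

129°

Δλ = -142.85 − 143.50 = -286.35°; wrapped into (−180°, 180°]: 73.65°.
θ = atan2( sin Δλ · cos φ₂ , cos φ₁ · sin φ₂ − sin φ₁ · cos φ₂ · cos Δλ )
  = atan2(0.77924, -0.62594) = 128.774° → normalised to [0°, 360°): 128.774°.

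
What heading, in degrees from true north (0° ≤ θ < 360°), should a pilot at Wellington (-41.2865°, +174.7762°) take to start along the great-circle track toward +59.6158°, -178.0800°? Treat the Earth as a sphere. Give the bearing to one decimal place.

3.7°

Δλ = -178.0800 − 174.7762 = -352.8562°; wrapped into (−180°, 180°]: 7.1438°.
θ = atan2( sin Δλ · cos φ₂ , cos φ₁ · sin φ₂ − sin φ₁ · cos φ₂ · cos Δλ )
  = atan2(0.06290, 0.97936) = 3.675° → normalised to [0°, 360°): 3.675°.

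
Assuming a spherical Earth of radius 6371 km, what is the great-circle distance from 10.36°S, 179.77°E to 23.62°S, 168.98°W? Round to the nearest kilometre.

Δλ = -168.98 − 179.77 = -348.75°; wrapped into (−180°, 180°]: 11.25°.
Δφ = -23.62 − -10.36 = -13.26°.
a = sin²(Δφ/2) + cos φ₁ · cos φ₂ · sin²(Δλ/2) = 0.021989.
c = 2·atan2(√a, √(1−a)) = 0.29767 rad → d = 6371·c ≈ 1896.48 km.

1896 km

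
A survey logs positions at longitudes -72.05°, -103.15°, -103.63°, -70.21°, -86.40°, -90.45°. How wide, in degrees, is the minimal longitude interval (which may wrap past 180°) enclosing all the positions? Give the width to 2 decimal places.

33.42°

Sort the longitudes: -103.63°, -103.15°, -90.45°, -86.40°, -72.05°, -70.21°.
Eastward gaps between consecutive values (wrapping around): 0.48°, 12.70°, 4.05°, 14.35°, 1.84°, 326.58°.
Largest gap = 326.58° ⇒ minimal covering band is its complement: 360° − 326.58° = 33.42°.
Band runs from -103.63° eastward to -70.21°.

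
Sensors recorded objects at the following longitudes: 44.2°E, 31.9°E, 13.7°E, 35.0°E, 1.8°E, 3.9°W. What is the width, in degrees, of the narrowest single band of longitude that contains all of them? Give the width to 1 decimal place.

48.1°

Sort the longitudes: -3.9°, +1.8°, +13.7°, +31.9°, +35.0°, +44.2°.
Eastward gaps between consecutive values (wrapping around): 5.7°, 11.9°, 18.2°, 3.1°, 9.2°, 311.9°.
Largest gap = 311.9° ⇒ minimal covering band is its complement: 360° − 311.9° = 48.1°.
Band runs from -3.9° eastward to +44.2°.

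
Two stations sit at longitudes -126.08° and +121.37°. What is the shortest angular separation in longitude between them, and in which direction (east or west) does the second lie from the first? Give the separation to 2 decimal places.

Raw difference: 121.37 − -126.08 = 247.45°.
Normalise into (−180°, 180°]: 247.45° − 360° = -112.55°.
Negative ⇒ the second point lies to the west; separation 112.55°.

112.55° west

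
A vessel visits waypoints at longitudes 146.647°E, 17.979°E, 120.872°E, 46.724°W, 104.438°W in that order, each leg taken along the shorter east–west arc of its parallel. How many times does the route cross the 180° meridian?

Leg 1: +146.647° → +17.979°, shortest Δλ = -128.668° (west) — does not cross 180°.
Leg 2: +17.979° → +120.872°, shortest Δλ = 102.893° (east) — does not cross 180°.
Leg 3: +120.872° → -46.724°, shortest Δλ = -167.596° (west) — does not cross 180°.
Leg 4: -46.724° → -104.438°, shortest Δλ = -57.714° (west) — does not cross 180°.
Total crossings: 0.

0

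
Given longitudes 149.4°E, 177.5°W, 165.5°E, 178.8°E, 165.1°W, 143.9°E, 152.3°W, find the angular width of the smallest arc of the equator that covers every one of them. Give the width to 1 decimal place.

Sort the longitudes: -177.5°, -165.1°, -152.3°, +143.9°, +149.4°, +165.5°, +178.8°.
Eastward gaps between consecutive values (wrapping around): 12.4°, 12.8°, 296.2°, 5.5°, 16.1°, 13.3°, 3.7°.
Largest gap = 296.2° ⇒ minimal covering band is its complement: 360° − 296.2° = 63.8°.
Band runs from +143.9° eastward to -152.3°, crossing the antimeridian.

63.8°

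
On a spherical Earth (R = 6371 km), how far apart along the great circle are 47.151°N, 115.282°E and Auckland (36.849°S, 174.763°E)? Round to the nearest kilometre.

11053 km

Δλ = 174.763 − 115.282 = 59.481°.
Δφ = -36.849 − 47.151 = -84.000°.
a = sin²(Δφ/2) + cos φ₁ · cos φ₂ · sin²(Δλ/2) = 0.581658.
c = 2·atan2(√a, √(1−a)) = 1.73485 rad → d = 6371·c ≈ 11052.71 km.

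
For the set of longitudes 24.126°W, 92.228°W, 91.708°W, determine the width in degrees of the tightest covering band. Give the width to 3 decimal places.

Sort the longitudes: -92.228°, -91.708°, -24.126°.
Eastward gaps between consecutive values (wrapping around): 0.520°, 67.582°, 291.898°.
Largest gap = 291.898° ⇒ minimal covering band is its complement: 360° − 291.898° = 68.102°.
Band runs from -92.228° eastward to -24.126°.

68.102°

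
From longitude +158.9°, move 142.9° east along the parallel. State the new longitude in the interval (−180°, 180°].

-58.2°

Start at +158.9°; shift +142.9° → +301.8°.
+301.8° lies outside (−180°, 180°]; subtract 360° → -58.2°.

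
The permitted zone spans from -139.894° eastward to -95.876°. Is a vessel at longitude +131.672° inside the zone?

Band width going east from -139.894° to -95.876°: ((-95.876 − -139.894) mod 360) = 44.018°.
Offset of +131.672° east of the west edge: ((131.672 − -139.894) mod 360) = 271.566°.
271.566° > 44.018° ⇒ outside.

No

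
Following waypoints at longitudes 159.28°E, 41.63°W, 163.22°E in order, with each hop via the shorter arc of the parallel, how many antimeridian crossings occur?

2

Leg 1: +159.28° → -41.63°, shortest Δλ = 159.09° (east) — crosses 180°.
Leg 2: -41.63° → +163.22°, shortest Δλ = -155.15° (west) — crosses 180°.
Total crossings: 2.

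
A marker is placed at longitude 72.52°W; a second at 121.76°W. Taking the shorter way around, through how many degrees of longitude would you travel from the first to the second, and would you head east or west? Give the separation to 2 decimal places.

49.24° west

Raw difference: -121.76 − -72.52 = -49.24°.
Normalise into (−180°, 180°]: -49.24° stays -49.24°.
Negative ⇒ the second point lies to the west; separation 49.24°.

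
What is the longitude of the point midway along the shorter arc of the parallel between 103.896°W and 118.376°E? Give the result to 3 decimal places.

172.760°W

Signed shortest Δλ from -103.896° to +118.376° is -137.728°.
Midpoint longitude = -103.896° + (-137.728°)/2 = -103.896° − 68.864° = -172.760°.
(The naïve average (-103.896 + +118.376)/2 = 7.24° is on the wrong side of the globe.)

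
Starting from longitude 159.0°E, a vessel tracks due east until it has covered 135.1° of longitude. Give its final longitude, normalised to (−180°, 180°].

Start at +159.0°; shift +135.1° → +294.1°.
+294.1° lies outside (−180°, 180°]; subtract 360° → -65.9°.

65.9°W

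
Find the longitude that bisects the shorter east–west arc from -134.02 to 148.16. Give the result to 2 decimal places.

Signed shortest Δλ from -134.02° to +148.16° is -77.82°.
Midpoint longitude = -134.02° + (-77.82°)/2 = -134.02° − 38.91° = -172.93°.
(The naïve average (-134.02 + +148.16)/2 = 7.07° is on the wrong side of the globe.)

-172.93°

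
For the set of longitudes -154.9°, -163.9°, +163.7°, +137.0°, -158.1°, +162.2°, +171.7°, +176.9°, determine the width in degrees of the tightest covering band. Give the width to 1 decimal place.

68.1°

Sort the longitudes: -163.9°, -158.1°, -154.9°, +137.0°, +162.2°, +163.7°, +171.7°, +176.9°.
Eastward gaps between consecutive values (wrapping around): 5.8°, 3.2°, 291.9°, 25.2°, 1.5°, 8.0°, 5.2°, 19.2°.
Largest gap = 291.9° ⇒ minimal covering band is its complement: 360° − 291.9° = 68.1°.
Band runs from +137.0° eastward to -154.9°, crossing the antimeridian.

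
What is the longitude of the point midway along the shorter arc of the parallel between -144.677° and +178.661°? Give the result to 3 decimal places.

Signed shortest Δλ from -144.677° to +178.661° is -36.662°.
Midpoint longitude = -144.677° + (-36.662°)/2 = -144.677° − 18.331° = -163.008°.
(The naïve average (-144.677 + +178.661)/2 = 16.992° is on the wrong side of the globe.)

-163.008°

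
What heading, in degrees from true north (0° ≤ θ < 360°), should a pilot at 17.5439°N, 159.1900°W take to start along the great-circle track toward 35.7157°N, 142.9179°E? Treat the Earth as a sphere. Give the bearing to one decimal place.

301.8°

Δλ = 142.9179 − -159.1900 = 302.1079°; wrapped into (−180°, 180°]: -57.8921°.
θ = atan2( sin Δλ · cos φ₂ , cos φ₁ · sin φ₂ − sin φ₁ · cos φ₂ · cos Δλ )
  = atan2(-0.68774, 0.42653) = -58.193° → normalised to [0°, 360°): 301.807°.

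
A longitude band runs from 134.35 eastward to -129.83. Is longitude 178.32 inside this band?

Band width going east from +134.35° to -129.83°: ((-129.83 − 134.35) mod 360) = 95.82°.
Offset of +178.32° east of the west edge: ((178.32 − 134.35) mod 360) = 43.97°.
43.97° ≤ 95.82° ⇒ inside.

Yes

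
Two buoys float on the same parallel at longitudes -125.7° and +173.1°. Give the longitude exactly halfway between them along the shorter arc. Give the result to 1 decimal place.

Signed shortest Δλ from -125.7° to +173.1° is -61.2°.
Midpoint longitude = -125.7° + (-61.2°)/2 = -125.7° − 30.6° = -156.3°.
(The naïve average (-125.7 + +173.1)/2 = 23.7° is on the wrong side of the globe.)

-156.3°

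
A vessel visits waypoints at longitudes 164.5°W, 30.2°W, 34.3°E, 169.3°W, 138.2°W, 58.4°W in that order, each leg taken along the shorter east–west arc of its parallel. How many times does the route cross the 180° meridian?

Leg 1: -164.5° → -30.2°, shortest Δλ = 134.3° (east) — does not cross 180°.
Leg 2: -30.2° → +34.3°, shortest Δλ = 64.5° (east) — does not cross 180°.
Leg 3: +34.3° → -169.3°, shortest Δλ = 156.4° (east) — crosses 180°.
Leg 4: -169.3° → -138.2°, shortest Δλ = 31.1° (east) — does not cross 180°.
Leg 5: -138.2° → -58.4°, shortest Δλ = 79.8° (east) — does not cross 180°.
Total crossings: 1.

1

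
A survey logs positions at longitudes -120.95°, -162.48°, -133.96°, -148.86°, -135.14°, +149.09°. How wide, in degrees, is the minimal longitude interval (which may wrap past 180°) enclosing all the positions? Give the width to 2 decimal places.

89.96°

Sort the longitudes: -162.48°, -148.86°, -135.14°, -133.96°, -120.95°, +149.09°.
Eastward gaps between consecutive values (wrapping around): 13.62°, 13.72°, 1.18°, 13.01°, 270.04°, 48.43°.
Largest gap = 270.04° ⇒ minimal covering band is its complement: 360° − 270.04° = 89.96°.
Band runs from +149.09° eastward to -120.95°, crossing the antimeridian.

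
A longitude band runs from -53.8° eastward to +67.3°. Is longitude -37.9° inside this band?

Band width going east from -53.8° to +67.3°: ((67.3 − -53.8) mod 360) = 121.1°.
Offset of -37.9° east of the west edge: ((-37.9 − -53.8) mod 360) = 15.9°.
15.9° ≤ 121.1° ⇒ inside.

Yes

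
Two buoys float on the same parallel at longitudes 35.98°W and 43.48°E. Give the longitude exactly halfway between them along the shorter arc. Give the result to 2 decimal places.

Signed shortest Δλ from -35.98° to +43.48° is +79.46°.
Midpoint longitude = -35.98° + (+79.46°)/2 = -35.98° + 39.73° = +3.75°.

3.75°E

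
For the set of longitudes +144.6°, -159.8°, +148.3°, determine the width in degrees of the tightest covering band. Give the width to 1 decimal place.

Sort the longitudes: -159.8°, +144.6°, +148.3°.
Eastward gaps between consecutive values (wrapping around): 304.4°, 3.7°, 51.9°.
Largest gap = 304.4° ⇒ minimal covering band is its complement: 360° − 304.4° = 55.6°.
Band runs from +144.6° eastward to -159.8°, crossing the antimeridian.

55.6°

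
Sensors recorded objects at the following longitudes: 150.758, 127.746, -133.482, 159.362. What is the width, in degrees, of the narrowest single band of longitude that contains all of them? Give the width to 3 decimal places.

98.772°

Sort the longitudes: -133.482°, +127.746°, +150.758°, +159.362°.
Eastward gaps between consecutive values (wrapping around): 261.228°, 23.012°, 8.604°, 67.156°.
Largest gap = 261.228° ⇒ minimal covering band is its complement: 360° − 261.228° = 98.772°.
Band runs from +127.746° eastward to -133.482°, crossing the antimeridian.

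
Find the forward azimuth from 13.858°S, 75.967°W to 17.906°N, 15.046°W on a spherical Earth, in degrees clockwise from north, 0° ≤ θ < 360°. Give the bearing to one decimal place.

63.8°

Δλ = -15.046 − -75.967 = 60.921°.
θ = atan2( sin Δλ · cos φ₂ , cos φ₁ · sin φ₂ − sin φ₁ · cos φ₂ · cos Δλ )
  = atan2(0.83162, 0.40928) = 63.796° → normalised to [0°, 360°): 63.796°.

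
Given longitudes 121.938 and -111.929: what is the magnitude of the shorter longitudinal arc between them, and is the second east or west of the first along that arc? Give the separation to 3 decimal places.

126.133° east

Raw difference: -111.929 − 121.938 = -233.867°.
Normalise into (−180°, 180°]: -233.867° + 360° = 126.133°.
Positive ⇒ the second point lies to the east; separation 126.133°.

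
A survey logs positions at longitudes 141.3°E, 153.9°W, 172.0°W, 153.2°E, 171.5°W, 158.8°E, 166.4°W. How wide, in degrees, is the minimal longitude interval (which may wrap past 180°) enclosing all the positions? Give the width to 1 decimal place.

Sort the longitudes: -172.0°, -171.5°, -166.4°, -153.9°, +141.3°, +153.2°, +158.8°.
Eastward gaps between consecutive values (wrapping around): 0.5°, 5.1°, 12.5°, 295.2°, 11.9°, 5.6°, 29.2°.
Largest gap = 295.2° ⇒ minimal covering band is its complement: 360° − 295.2° = 64.8°.
Band runs from +141.3° eastward to -153.9°, crossing the antimeridian.

64.8°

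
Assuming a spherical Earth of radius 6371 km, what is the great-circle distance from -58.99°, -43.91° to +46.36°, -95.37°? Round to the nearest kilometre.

Δλ = -95.37 − -43.91 = -51.46°.
Δφ = 46.36 − -58.99 = 105.35°.
a = sin²(Δφ/2) + cos φ₁ · cos φ₂ · sin²(Δλ/2) = 0.699367.
c = 2·atan2(√a, √(1−a)) = 1.98093 rad → d = 6371·c ≈ 12620.51 km.

12621 km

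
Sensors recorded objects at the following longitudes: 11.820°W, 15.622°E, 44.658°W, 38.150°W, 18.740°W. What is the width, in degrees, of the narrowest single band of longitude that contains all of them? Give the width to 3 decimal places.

Sort the longitudes: -44.658°, -38.150°, -18.740°, -11.820°, +15.622°.
Eastward gaps between consecutive values (wrapping around): 6.508°, 19.410°, 6.920°, 27.442°, 299.720°.
Largest gap = 299.720° ⇒ minimal covering band is its complement: 360° − 299.720° = 60.280°.
Band runs from -44.658° eastward to +15.622°.

60.280°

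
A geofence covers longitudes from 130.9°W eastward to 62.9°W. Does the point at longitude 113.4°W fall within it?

Band width going east from -130.9° to -62.9°: ((-62.9 − -130.9) mod 360) = 68.0°.
Offset of -113.4° east of the west edge: ((-113.4 − -130.9) mod 360) = 17.5°.
17.5° ≤ 68.0° ⇒ inside.

Yes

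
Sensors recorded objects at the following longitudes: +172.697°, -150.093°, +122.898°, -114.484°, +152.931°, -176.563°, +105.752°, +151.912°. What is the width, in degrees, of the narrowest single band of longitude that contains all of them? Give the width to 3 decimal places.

Sort the longitudes: -176.563°, -150.093°, -114.484°, +105.752°, +122.898°, +151.912°, +152.931°, +172.697°.
Eastward gaps between consecutive values (wrapping around): 26.470°, 35.609°, 220.236°, 17.146°, 29.014°, 1.019°, 19.766°, 10.740°.
Largest gap = 220.236° ⇒ minimal covering band is its complement: 360° − 220.236° = 139.764°.
Band runs from +105.752° eastward to -114.484°, crossing the antimeridian.

139.764°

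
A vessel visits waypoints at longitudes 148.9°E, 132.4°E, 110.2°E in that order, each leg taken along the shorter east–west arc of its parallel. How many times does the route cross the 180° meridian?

Leg 1: +148.9° → +132.4°, shortest Δλ = -16.5° (west) — does not cross 180°.
Leg 2: +132.4° → +110.2°, shortest Δλ = -22.2° (west) — does not cross 180°.
Total crossings: 0.

0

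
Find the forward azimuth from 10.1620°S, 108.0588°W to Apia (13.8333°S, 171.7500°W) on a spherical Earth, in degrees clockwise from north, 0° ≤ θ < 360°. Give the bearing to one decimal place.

Δλ = -171.7500 − -108.0588 = -63.6912°.
θ = atan2( sin Δλ · cos φ₂ , cos φ₁ · sin φ₂ − sin φ₁ · cos φ₂ · cos Δλ )
  = atan2(-0.87042, -0.15942) = -100.379° → normalised to [0°, 360°): 259.621°.

259.6°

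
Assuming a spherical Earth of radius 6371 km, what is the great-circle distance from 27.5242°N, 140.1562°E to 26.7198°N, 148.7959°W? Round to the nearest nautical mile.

3740 nmi

Δλ = -148.7959 − 140.1562 = -288.9521°; wrapped into (−180°, 180°]: 71.0479°.
Δφ = 26.7198 − 27.5242 = -0.8044°.
a = sin²(Δφ/2) + cos φ₁ · cos φ₂ · sin²(Δλ/2) = 0.267477.
c = 2·atan2(√a, √(1−a)) = 1.08711 rad → d = 6371·c ≈ 6925.98 km ≈ 3739.73 nmi.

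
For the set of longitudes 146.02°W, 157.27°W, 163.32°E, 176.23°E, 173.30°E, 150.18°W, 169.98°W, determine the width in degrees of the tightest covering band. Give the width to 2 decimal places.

Sort the longitudes: -169.98°, -157.27°, -150.18°, -146.02°, +163.32°, +173.30°, +176.23°.
Eastward gaps between consecutive values (wrapping around): 12.71°, 7.09°, 4.16°, 309.34°, 9.98°, 2.93°, 13.79°.
Largest gap = 309.34° ⇒ minimal covering band is its complement: 360° − 309.34° = 50.66°.
Band runs from +163.32° eastward to -146.02°, crossing the antimeridian.

50.66°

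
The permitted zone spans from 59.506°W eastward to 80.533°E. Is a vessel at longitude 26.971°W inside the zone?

Band width going east from -59.506° to +80.533°: ((80.533 − -59.506) mod 360) = 140.039°.
Offset of -26.971° east of the west edge: ((-26.971 − -59.506) mod 360) = 32.535°.
32.535° ≤ 140.039° ⇒ inside.

Yes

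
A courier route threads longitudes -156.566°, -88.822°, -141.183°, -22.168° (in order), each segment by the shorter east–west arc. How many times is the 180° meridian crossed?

Leg 1: -156.566° → -88.822°, shortest Δλ = 67.744° (east) — does not cross 180°.
Leg 2: -88.822° → -141.183°, shortest Δλ = -52.361° (west) — does not cross 180°.
Leg 3: -141.183° → -22.168°, shortest Δλ = 119.015° (east) — does not cross 180°.
Total crossings: 0.

0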